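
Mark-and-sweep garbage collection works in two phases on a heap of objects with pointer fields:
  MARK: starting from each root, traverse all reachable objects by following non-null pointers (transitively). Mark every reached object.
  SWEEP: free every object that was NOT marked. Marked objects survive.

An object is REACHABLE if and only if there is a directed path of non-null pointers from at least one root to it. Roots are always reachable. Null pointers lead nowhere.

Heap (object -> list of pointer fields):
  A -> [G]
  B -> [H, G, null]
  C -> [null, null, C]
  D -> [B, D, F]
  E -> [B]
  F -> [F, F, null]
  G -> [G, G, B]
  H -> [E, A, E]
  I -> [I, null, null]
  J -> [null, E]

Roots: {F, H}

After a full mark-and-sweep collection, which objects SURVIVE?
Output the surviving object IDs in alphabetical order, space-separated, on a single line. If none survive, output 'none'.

Answer: A B E F G H

Derivation:
Roots: F H
Mark F: refs=F F null, marked=F
Mark H: refs=E A E, marked=F H
Mark E: refs=B, marked=E F H
Mark A: refs=G, marked=A E F H
Mark B: refs=H G null, marked=A B E F H
Mark G: refs=G G B, marked=A B E F G H
Unmarked (collected): C D I J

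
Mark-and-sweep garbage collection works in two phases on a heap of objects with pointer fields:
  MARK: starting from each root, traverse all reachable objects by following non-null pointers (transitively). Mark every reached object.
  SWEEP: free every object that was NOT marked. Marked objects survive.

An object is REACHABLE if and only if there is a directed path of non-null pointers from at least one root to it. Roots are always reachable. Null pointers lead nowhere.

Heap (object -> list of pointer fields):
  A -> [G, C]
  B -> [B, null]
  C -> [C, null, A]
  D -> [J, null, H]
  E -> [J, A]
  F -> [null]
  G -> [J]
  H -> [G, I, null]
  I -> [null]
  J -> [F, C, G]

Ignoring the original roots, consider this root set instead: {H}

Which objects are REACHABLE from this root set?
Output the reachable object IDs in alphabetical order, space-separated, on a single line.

Answer: A C F G H I J

Derivation:
Roots: H
Mark H: refs=G I null, marked=H
Mark G: refs=J, marked=G H
Mark I: refs=null, marked=G H I
Mark J: refs=F C G, marked=G H I J
Mark F: refs=null, marked=F G H I J
Mark C: refs=C null A, marked=C F G H I J
Mark A: refs=G C, marked=A C F G H I J
Unmarked (collected): B D E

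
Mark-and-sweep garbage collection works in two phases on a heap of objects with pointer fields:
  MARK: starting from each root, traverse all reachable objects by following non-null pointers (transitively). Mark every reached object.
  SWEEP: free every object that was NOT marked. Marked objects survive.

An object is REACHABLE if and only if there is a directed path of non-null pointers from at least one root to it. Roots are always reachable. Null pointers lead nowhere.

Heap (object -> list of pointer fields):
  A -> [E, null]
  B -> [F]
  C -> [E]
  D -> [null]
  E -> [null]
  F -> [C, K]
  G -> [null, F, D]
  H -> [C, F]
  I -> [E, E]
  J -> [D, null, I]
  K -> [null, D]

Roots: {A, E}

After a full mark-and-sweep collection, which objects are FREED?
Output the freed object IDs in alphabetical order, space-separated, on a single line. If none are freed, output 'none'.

Answer: B C D F G H I J K

Derivation:
Roots: A E
Mark A: refs=E null, marked=A
Mark E: refs=null, marked=A E
Unmarked (collected): B C D F G H I J K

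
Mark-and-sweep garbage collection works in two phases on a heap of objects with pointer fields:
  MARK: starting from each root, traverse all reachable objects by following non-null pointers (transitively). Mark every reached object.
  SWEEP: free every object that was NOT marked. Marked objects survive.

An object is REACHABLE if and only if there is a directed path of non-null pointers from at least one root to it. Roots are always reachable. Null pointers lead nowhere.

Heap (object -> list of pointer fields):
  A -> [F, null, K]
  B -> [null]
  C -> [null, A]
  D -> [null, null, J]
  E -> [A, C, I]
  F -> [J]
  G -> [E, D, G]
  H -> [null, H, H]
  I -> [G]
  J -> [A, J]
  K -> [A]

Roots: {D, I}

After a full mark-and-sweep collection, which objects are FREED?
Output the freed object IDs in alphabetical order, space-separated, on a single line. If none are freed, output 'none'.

Roots: D I
Mark D: refs=null null J, marked=D
Mark I: refs=G, marked=D I
Mark J: refs=A J, marked=D I J
Mark G: refs=E D G, marked=D G I J
Mark A: refs=F null K, marked=A D G I J
Mark E: refs=A C I, marked=A D E G I J
Mark F: refs=J, marked=A D E F G I J
Mark K: refs=A, marked=A D E F G I J K
Mark C: refs=null A, marked=A C D E F G I J K
Unmarked (collected): B H

Answer: B H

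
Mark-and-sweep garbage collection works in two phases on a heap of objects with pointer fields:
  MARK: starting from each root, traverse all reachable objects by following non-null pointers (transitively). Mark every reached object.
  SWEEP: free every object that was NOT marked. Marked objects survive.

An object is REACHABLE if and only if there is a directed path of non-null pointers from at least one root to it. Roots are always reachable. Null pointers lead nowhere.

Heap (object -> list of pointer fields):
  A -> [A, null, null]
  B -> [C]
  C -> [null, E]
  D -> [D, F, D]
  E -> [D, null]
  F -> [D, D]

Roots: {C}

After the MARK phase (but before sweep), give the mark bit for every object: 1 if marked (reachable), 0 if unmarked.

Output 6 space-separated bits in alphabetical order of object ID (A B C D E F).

Roots: C
Mark C: refs=null E, marked=C
Mark E: refs=D null, marked=C E
Mark D: refs=D F D, marked=C D E
Mark F: refs=D D, marked=C D E F
Unmarked (collected): A B

Answer: 0 0 1 1 1 1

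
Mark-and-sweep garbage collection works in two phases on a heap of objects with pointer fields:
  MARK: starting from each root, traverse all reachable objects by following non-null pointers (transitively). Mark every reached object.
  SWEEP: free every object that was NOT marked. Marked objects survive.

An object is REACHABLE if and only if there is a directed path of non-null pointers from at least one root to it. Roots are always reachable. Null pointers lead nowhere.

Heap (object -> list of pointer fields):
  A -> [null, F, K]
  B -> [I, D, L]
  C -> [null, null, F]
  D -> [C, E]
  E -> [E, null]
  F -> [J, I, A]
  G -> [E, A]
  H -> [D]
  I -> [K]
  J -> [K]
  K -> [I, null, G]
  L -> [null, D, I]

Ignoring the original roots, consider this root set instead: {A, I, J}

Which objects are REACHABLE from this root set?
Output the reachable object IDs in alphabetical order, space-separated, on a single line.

Answer: A E F G I J K

Derivation:
Roots: A I J
Mark A: refs=null F K, marked=A
Mark I: refs=K, marked=A I
Mark J: refs=K, marked=A I J
Mark F: refs=J I A, marked=A F I J
Mark K: refs=I null G, marked=A F I J K
Mark G: refs=E A, marked=A F G I J K
Mark E: refs=E null, marked=A E F G I J K
Unmarked (collected): B C D H L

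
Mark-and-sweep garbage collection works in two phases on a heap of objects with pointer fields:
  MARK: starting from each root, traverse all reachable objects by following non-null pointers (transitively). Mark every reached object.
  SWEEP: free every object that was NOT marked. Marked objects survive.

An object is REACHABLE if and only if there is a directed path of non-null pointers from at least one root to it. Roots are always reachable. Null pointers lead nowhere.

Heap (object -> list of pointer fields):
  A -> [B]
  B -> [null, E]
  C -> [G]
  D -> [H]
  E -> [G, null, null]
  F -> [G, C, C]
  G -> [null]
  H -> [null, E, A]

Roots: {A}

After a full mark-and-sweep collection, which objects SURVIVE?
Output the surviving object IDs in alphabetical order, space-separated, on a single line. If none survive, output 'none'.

Roots: A
Mark A: refs=B, marked=A
Mark B: refs=null E, marked=A B
Mark E: refs=G null null, marked=A B E
Mark G: refs=null, marked=A B E G
Unmarked (collected): C D F H

Answer: A B E G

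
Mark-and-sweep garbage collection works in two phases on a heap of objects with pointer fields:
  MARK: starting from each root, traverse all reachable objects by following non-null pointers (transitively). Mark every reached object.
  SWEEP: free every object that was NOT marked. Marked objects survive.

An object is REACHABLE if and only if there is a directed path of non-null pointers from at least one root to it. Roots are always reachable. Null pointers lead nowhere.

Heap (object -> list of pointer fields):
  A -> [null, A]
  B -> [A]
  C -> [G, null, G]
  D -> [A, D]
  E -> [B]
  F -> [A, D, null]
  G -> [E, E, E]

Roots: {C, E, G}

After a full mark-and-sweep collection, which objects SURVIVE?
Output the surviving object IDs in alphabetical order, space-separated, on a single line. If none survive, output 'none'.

Answer: A B C E G

Derivation:
Roots: C E G
Mark C: refs=G null G, marked=C
Mark E: refs=B, marked=C E
Mark G: refs=E E E, marked=C E G
Mark B: refs=A, marked=B C E G
Mark A: refs=null A, marked=A B C E G
Unmarked (collected): D F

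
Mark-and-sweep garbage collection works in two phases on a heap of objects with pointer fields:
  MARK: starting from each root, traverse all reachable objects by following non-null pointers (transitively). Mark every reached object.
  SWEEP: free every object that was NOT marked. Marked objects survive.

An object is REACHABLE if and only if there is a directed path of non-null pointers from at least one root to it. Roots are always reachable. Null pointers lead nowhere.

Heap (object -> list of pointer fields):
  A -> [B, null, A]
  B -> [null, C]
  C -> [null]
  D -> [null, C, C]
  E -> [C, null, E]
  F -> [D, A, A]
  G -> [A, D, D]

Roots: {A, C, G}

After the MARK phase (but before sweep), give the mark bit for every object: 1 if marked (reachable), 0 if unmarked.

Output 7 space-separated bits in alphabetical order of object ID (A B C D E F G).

Answer: 1 1 1 1 0 0 1

Derivation:
Roots: A C G
Mark A: refs=B null A, marked=A
Mark C: refs=null, marked=A C
Mark G: refs=A D D, marked=A C G
Mark B: refs=null C, marked=A B C G
Mark D: refs=null C C, marked=A B C D G
Unmarked (collected): E F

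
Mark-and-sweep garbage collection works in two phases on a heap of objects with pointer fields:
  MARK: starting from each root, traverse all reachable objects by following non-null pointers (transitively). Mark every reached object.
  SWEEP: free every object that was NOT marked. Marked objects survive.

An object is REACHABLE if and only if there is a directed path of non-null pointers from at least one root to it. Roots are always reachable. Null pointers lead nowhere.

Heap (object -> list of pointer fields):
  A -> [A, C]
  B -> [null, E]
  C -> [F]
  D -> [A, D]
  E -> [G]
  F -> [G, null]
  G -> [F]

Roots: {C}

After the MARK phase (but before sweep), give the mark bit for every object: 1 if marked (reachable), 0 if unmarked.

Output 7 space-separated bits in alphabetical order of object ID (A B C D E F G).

Roots: C
Mark C: refs=F, marked=C
Mark F: refs=G null, marked=C F
Mark G: refs=F, marked=C F G
Unmarked (collected): A B D E

Answer: 0 0 1 0 0 1 1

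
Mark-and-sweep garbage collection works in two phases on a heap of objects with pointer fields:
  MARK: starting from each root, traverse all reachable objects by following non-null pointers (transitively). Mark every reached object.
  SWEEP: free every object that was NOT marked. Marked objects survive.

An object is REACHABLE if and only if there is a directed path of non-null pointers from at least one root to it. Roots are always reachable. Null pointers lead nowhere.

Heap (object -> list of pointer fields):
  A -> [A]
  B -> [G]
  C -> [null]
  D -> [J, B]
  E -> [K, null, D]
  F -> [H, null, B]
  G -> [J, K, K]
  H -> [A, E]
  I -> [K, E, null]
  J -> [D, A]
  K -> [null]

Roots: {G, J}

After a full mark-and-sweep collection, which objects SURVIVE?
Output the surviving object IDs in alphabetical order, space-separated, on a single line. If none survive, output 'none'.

Answer: A B D G J K

Derivation:
Roots: G J
Mark G: refs=J K K, marked=G
Mark J: refs=D A, marked=G J
Mark K: refs=null, marked=G J K
Mark D: refs=J B, marked=D G J K
Mark A: refs=A, marked=A D G J K
Mark B: refs=G, marked=A B D G J K
Unmarked (collected): C E F H I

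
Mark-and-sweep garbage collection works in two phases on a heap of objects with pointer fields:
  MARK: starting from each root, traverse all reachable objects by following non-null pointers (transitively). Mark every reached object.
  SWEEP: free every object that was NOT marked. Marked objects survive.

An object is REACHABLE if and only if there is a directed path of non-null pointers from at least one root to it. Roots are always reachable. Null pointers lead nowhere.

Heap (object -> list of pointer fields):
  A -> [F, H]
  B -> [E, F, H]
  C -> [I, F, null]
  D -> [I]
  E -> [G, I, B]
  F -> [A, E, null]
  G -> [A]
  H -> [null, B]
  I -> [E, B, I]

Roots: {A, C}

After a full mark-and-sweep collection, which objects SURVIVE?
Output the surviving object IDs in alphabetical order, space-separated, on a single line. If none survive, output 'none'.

Roots: A C
Mark A: refs=F H, marked=A
Mark C: refs=I F null, marked=A C
Mark F: refs=A E null, marked=A C F
Mark H: refs=null B, marked=A C F H
Mark I: refs=E B I, marked=A C F H I
Mark E: refs=G I B, marked=A C E F H I
Mark B: refs=E F H, marked=A B C E F H I
Mark G: refs=A, marked=A B C E F G H I
Unmarked (collected): D

Answer: A B C E F G H I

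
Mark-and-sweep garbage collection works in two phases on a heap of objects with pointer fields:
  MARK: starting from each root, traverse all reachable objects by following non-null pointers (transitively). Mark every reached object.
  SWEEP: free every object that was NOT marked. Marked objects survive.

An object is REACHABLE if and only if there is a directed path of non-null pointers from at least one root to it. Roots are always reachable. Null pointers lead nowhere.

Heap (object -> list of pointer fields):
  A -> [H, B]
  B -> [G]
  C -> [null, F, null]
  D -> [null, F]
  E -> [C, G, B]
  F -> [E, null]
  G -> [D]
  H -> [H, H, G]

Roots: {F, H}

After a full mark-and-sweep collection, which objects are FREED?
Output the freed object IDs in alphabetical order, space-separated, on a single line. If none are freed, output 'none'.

Roots: F H
Mark F: refs=E null, marked=F
Mark H: refs=H H G, marked=F H
Mark E: refs=C G B, marked=E F H
Mark G: refs=D, marked=E F G H
Mark C: refs=null F null, marked=C E F G H
Mark B: refs=G, marked=B C E F G H
Mark D: refs=null F, marked=B C D E F G H
Unmarked (collected): A

Answer: A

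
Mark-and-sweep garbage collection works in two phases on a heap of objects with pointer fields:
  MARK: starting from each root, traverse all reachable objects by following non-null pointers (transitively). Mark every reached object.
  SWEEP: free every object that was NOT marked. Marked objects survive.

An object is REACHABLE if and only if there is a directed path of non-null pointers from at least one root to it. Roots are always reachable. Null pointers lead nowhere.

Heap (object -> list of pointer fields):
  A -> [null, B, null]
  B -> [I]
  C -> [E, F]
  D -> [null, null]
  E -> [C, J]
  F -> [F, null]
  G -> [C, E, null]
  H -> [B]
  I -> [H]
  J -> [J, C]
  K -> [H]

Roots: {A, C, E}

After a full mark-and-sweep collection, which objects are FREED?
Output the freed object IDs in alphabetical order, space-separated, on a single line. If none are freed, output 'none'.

Answer: D G K

Derivation:
Roots: A C E
Mark A: refs=null B null, marked=A
Mark C: refs=E F, marked=A C
Mark E: refs=C J, marked=A C E
Mark B: refs=I, marked=A B C E
Mark F: refs=F null, marked=A B C E F
Mark J: refs=J C, marked=A B C E F J
Mark I: refs=H, marked=A B C E F I J
Mark H: refs=B, marked=A B C E F H I J
Unmarked (collected): D G K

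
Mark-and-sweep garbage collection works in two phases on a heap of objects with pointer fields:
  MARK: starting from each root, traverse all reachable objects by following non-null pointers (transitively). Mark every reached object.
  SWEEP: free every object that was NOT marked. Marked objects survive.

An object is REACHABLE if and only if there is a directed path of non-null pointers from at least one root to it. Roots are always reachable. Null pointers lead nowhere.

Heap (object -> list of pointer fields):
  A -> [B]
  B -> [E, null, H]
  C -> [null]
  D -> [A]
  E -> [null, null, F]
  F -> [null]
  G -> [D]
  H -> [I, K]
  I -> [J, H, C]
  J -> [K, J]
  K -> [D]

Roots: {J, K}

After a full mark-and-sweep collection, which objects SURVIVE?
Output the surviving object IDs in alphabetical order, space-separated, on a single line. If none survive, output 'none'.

Answer: A B C D E F H I J K

Derivation:
Roots: J K
Mark J: refs=K J, marked=J
Mark K: refs=D, marked=J K
Mark D: refs=A, marked=D J K
Mark A: refs=B, marked=A D J K
Mark B: refs=E null H, marked=A B D J K
Mark E: refs=null null F, marked=A B D E J K
Mark H: refs=I K, marked=A B D E H J K
Mark F: refs=null, marked=A B D E F H J K
Mark I: refs=J H C, marked=A B D E F H I J K
Mark C: refs=null, marked=A B C D E F H I J K
Unmarked (collected): G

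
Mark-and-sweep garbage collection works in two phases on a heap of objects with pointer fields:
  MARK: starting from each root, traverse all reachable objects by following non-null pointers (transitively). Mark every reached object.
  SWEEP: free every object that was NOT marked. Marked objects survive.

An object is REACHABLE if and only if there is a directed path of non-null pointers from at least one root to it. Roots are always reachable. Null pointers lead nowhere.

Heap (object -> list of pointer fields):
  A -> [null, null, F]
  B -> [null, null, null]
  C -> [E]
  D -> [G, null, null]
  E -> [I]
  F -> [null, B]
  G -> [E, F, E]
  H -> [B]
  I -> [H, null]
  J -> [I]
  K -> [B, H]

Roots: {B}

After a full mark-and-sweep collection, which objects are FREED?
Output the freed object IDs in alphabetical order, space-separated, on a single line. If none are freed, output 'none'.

Answer: A C D E F G H I J K

Derivation:
Roots: B
Mark B: refs=null null null, marked=B
Unmarked (collected): A C D E F G H I J K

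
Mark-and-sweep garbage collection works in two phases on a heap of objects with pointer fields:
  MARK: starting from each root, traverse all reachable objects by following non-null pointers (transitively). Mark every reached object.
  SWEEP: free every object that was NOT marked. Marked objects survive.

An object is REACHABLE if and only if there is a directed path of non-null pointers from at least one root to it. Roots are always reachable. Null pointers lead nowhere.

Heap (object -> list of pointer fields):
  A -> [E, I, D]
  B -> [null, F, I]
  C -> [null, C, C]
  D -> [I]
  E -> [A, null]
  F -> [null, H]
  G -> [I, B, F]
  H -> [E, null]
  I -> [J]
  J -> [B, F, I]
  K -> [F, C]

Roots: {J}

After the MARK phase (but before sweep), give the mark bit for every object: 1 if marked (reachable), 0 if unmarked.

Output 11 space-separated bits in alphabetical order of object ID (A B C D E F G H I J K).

Answer: 1 1 0 1 1 1 0 1 1 1 0

Derivation:
Roots: J
Mark J: refs=B F I, marked=J
Mark B: refs=null F I, marked=B J
Mark F: refs=null H, marked=B F J
Mark I: refs=J, marked=B F I J
Mark H: refs=E null, marked=B F H I J
Mark E: refs=A null, marked=B E F H I J
Mark A: refs=E I D, marked=A B E F H I J
Mark D: refs=I, marked=A B D E F H I J
Unmarked (collected): C G K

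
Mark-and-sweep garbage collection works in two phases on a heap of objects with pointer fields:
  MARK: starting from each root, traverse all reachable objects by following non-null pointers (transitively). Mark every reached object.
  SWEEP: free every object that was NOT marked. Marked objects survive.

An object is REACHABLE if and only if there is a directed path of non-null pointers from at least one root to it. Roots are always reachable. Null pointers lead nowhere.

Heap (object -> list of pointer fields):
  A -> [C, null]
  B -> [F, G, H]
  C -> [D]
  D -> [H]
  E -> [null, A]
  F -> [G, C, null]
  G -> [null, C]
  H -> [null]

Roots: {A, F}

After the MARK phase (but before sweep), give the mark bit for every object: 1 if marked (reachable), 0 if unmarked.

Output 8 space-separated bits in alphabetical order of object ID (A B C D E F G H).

Roots: A F
Mark A: refs=C null, marked=A
Mark F: refs=G C null, marked=A F
Mark C: refs=D, marked=A C F
Mark G: refs=null C, marked=A C F G
Mark D: refs=H, marked=A C D F G
Mark H: refs=null, marked=A C D F G H
Unmarked (collected): B E

Answer: 1 0 1 1 0 1 1 1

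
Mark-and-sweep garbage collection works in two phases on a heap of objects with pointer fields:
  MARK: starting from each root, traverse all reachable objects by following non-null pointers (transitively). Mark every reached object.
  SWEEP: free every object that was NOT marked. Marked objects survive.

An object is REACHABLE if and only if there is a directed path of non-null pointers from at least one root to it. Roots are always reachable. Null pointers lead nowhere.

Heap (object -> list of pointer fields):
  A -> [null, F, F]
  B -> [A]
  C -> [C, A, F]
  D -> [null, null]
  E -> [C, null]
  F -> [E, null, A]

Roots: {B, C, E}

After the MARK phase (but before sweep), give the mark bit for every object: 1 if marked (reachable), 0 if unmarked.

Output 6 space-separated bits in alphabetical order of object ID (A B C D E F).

Answer: 1 1 1 0 1 1

Derivation:
Roots: B C E
Mark B: refs=A, marked=B
Mark C: refs=C A F, marked=B C
Mark E: refs=C null, marked=B C E
Mark A: refs=null F F, marked=A B C E
Mark F: refs=E null A, marked=A B C E F
Unmarked (collected): D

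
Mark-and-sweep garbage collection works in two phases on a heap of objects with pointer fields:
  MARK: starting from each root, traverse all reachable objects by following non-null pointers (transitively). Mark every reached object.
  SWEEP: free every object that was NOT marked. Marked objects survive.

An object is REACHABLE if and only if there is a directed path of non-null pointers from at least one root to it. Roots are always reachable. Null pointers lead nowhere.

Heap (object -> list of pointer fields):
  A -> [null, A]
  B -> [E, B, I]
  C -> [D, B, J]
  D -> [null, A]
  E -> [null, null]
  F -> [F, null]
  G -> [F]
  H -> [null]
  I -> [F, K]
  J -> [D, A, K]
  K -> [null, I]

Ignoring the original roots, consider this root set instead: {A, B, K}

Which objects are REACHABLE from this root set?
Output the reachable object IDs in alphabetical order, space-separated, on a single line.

Roots: A B K
Mark A: refs=null A, marked=A
Mark B: refs=E B I, marked=A B
Mark K: refs=null I, marked=A B K
Mark E: refs=null null, marked=A B E K
Mark I: refs=F K, marked=A B E I K
Mark F: refs=F null, marked=A B E F I K
Unmarked (collected): C D G H J

Answer: A B E F I K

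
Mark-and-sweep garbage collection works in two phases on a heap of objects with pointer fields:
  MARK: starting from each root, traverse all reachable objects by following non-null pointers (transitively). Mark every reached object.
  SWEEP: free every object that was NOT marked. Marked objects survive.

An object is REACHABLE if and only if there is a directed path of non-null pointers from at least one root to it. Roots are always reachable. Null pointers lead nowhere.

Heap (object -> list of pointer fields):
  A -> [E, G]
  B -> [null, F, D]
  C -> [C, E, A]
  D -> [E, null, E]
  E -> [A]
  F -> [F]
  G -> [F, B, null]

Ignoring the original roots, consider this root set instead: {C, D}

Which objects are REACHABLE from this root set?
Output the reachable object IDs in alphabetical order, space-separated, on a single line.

Roots: C D
Mark C: refs=C E A, marked=C
Mark D: refs=E null E, marked=C D
Mark E: refs=A, marked=C D E
Mark A: refs=E G, marked=A C D E
Mark G: refs=F B null, marked=A C D E G
Mark F: refs=F, marked=A C D E F G
Mark B: refs=null F D, marked=A B C D E F G
Unmarked (collected): (none)

Answer: A B C D E F G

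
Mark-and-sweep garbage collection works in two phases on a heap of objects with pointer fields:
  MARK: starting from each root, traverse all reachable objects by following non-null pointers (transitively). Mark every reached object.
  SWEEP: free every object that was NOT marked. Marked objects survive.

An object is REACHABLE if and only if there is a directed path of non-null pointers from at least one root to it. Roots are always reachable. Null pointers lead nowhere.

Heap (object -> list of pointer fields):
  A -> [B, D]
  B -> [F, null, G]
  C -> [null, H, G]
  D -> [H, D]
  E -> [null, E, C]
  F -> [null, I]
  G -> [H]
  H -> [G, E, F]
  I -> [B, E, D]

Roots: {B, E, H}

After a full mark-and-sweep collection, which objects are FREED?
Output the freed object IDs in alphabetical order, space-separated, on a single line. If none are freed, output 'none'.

Roots: B E H
Mark B: refs=F null G, marked=B
Mark E: refs=null E C, marked=B E
Mark H: refs=G E F, marked=B E H
Mark F: refs=null I, marked=B E F H
Mark G: refs=H, marked=B E F G H
Mark C: refs=null H G, marked=B C E F G H
Mark I: refs=B E D, marked=B C E F G H I
Mark D: refs=H D, marked=B C D E F G H I
Unmarked (collected): A

Answer: A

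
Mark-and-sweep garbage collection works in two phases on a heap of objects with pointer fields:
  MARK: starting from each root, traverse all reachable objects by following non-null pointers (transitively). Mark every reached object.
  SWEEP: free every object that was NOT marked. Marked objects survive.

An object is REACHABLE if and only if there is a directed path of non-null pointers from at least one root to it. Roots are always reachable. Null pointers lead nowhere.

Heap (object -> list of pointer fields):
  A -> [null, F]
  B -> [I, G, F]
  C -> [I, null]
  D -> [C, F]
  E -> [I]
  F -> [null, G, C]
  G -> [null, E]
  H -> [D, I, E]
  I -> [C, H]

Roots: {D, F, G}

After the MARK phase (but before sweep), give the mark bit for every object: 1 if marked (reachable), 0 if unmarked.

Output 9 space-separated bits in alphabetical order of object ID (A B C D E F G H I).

Answer: 0 0 1 1 1 1 1 1 1

Derivation:
Roots: D F G
Mark D: refs=C F, marked=D
Mark F: refs=null G C, marked=D F
Mark G: refs=null E, marked=D F G
Mark C: refs=I null, marked=C D F G
Mark E: refs=I, marked=C D E F G
Mark I: refs=C H, marked=C D E F G I
Mark H: refs=D I E, marked=C D E F G H I
Unmarked (collected): A B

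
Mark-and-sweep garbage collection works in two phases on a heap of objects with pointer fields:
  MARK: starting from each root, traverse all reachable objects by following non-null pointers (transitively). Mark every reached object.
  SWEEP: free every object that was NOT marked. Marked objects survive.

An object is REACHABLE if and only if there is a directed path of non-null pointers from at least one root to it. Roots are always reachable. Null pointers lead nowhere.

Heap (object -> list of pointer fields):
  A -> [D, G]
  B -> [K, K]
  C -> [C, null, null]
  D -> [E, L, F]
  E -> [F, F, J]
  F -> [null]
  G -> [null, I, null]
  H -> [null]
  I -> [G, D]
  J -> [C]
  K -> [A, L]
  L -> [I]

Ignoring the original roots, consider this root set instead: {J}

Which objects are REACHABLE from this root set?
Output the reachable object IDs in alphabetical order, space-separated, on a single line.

Roots: J
Mark J: refs=C, marked=J
Mark C: refs=C null null, marked=C J
Unmarked (collected): A B D E F G H I K L

Answer: C J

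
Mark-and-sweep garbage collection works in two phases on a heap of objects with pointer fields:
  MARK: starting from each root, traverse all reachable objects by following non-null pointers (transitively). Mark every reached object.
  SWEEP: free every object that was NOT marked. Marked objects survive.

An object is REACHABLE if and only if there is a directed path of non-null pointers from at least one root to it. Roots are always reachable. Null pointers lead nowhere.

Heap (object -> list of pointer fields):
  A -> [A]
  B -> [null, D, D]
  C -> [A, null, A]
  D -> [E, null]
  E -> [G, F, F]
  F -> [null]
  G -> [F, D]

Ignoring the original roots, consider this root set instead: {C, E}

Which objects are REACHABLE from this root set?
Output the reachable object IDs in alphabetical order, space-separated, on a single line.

Answer: A C D E F G

Derivation:
Roots: C E
Mark C: refs=A null A, marked=C
Mark E: refs=G F F, marked=C E
Mark A: refs=A, marked=A C E
Mark G: refs=F D, marked=A C E G
Mark F: refs=null, marked=A C E F G
Mark D: refs=E null, marked=A C D E F G
Unmarked (collected): B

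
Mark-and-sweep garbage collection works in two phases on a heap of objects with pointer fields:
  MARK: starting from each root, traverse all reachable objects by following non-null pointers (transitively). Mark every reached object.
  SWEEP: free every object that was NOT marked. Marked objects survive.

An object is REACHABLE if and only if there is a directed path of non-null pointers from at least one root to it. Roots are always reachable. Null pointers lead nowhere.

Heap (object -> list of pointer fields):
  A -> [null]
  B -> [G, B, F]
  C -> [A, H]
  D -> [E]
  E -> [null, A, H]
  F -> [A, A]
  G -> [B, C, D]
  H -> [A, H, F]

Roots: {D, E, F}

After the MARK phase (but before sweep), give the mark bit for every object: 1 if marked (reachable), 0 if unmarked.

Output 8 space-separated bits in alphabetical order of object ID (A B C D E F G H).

Answer: 1 0 0 1 1 1 0 1

Derivation:
Roots: D E F
Mark D: refs=E, marked=D
Mark E: refs=null A H, marked=D E
Mark F: refs=A A, marked=D E F
Mark A: refs=null, marked=A D E F
Mark H: refs=A H F, marked=A D E F H
Unmarked (collected): B C G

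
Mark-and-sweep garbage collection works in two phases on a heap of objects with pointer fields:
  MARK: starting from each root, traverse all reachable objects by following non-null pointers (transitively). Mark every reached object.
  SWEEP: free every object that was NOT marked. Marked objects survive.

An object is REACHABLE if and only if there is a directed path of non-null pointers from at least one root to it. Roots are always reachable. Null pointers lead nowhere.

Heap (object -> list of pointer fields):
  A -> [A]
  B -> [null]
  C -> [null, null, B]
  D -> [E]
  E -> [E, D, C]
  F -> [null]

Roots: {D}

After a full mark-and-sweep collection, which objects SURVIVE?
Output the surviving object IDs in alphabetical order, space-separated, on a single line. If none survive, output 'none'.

Answer: B C D E

Derivation:
Roots: D
Mark D: refs=E, marked=D
Mark E: refs=E D C, marked=D E
Mark C: refs=null null B, marked=C D E
Mark B: refs=null, marked=B C D E
Unmarked (collected): A F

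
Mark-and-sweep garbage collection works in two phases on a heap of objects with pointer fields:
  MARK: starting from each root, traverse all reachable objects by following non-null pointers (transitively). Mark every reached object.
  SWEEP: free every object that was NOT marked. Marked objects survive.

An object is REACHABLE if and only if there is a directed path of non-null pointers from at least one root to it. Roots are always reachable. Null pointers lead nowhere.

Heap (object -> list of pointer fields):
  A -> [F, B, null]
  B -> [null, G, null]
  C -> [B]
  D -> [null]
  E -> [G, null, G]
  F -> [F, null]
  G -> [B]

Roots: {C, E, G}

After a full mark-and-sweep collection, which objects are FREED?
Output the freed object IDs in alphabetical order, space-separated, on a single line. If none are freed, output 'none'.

Answer: A D F

Derivation:
Roots: C E G
Mark C: refs=B, marked=C
Mark E: refs=G null G, marked=C E
Mark G: refs=B, marked=C E G
Mark B: refs=null G null, marked=B C E G
Unmarked (collected): A D F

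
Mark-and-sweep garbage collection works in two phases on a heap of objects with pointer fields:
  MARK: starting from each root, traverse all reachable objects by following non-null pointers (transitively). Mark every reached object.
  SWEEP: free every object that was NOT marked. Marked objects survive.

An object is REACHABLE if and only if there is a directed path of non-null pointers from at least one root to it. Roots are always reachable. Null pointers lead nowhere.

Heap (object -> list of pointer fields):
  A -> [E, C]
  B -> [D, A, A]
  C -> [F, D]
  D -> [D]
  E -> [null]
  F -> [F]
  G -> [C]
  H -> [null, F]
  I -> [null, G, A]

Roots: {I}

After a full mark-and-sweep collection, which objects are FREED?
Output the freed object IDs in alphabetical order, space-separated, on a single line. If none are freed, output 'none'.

Roots: I
Mark I: refs=null G A, marked=I
Mark G: refs=C, marked=G I
Mark A: refs=E C, marked=A G I
Mark C: refs=F D, marked=A C G I
Mark E: refs=null, marked=A C E G I
Mark F: refs=F, marked=A C E F G I
Mark D: refs=D, marked=A C D E F G I
Unmarked (collected): B H

Answer: B H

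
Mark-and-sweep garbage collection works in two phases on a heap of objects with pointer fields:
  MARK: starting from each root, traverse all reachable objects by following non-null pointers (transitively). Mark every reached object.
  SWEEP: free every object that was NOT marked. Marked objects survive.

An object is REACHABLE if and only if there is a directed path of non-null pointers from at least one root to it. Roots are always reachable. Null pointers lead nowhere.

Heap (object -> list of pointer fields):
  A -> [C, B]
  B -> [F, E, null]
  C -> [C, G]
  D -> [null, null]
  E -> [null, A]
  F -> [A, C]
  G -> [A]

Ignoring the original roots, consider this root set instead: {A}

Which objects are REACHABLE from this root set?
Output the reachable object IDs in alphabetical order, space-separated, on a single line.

Roots: A
Mark A: refs=C B, marked=A
Mark C: refs=C G, marked=A C
Mark B: refs=F E null, marked=A B C
Mark G: refs=A, marked=A B C G
Mark F: refs=A C, marked=A B C F G
Mark E: refs=null A, marked=A B C E F G
Unmarked (collected): D

Answer: A B C E F G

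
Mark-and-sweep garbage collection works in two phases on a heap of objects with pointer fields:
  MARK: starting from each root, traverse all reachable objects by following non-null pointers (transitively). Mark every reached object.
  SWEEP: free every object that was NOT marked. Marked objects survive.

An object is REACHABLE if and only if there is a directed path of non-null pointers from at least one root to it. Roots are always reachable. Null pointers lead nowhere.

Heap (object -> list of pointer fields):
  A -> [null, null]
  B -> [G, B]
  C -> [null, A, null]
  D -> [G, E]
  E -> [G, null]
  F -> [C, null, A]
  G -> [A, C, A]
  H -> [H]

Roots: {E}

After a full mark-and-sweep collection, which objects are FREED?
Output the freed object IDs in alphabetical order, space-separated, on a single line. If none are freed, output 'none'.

Answer: B D F H

Derivation:
Roots: E
Mark E: refs=G null, marked=E
Mark G: refs=A C A, marked=E G
Mark A: refs=null null, marked=A E G
Mark C: refs=null A null, marked=A C E G
Unmarked (collected): B D F H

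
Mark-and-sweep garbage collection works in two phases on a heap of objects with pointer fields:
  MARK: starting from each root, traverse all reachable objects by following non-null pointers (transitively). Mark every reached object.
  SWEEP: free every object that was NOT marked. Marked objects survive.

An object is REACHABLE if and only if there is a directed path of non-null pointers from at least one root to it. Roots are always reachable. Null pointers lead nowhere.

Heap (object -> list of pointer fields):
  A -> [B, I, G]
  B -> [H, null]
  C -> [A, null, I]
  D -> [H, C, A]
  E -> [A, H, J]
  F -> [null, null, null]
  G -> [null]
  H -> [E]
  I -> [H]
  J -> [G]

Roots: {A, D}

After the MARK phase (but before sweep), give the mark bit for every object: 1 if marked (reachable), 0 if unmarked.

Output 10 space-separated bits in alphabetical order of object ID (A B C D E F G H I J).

Answer: 1 1 1 1 1 0 1 1 1 1

Derivation:
Roots: A D
Mark A: refs=B I G, marked=A
Mark D: refs=H C A, marked=A D
Mark B: refs=H null, marked=A B D
Mark I: refs=H, marked=A B D I
Mark G: refs=null, marked=A B D G I
Mark H: refs=E, marked=A B D G H I
Mark C: refs=A null I, marked=A B C D G H I
Mark E: refs=A H J, marked=A B C D E G H I
Mark J: refs=G, marked=A B C D E G H I J
Unmarked (collected): F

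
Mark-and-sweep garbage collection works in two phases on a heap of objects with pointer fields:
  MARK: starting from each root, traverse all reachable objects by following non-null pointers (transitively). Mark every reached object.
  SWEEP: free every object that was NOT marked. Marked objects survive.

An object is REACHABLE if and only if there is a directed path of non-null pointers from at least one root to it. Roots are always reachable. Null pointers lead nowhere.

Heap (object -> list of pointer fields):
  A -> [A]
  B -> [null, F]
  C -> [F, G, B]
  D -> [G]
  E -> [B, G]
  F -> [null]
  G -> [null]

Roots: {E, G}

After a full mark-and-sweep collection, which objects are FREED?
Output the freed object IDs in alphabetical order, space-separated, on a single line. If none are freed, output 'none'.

Roots: E G
Mark E: refs=B G, marked=E
Mark G: refs=null, marked=E G
Mark B: refs=null F, marked=B E G
Mark F: refs=null, marked=B E F G
Unmarked (collected): A C D

Answer: A C D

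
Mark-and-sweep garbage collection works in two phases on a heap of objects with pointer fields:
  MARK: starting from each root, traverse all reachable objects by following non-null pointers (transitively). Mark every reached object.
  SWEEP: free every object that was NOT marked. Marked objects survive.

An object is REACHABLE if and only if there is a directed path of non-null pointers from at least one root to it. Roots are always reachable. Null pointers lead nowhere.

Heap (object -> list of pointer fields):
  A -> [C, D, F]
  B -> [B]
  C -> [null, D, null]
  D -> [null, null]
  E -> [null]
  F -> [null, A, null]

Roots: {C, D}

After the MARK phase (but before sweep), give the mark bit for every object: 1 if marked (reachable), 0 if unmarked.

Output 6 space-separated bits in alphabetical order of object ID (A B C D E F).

Answer: 0 0 1 1 0 0

Derivation:
Roots: C D
Mark C: refs=null D null, marked=C
Mark D: refs=null null, marked=C D
Unmarked (collected): A B E F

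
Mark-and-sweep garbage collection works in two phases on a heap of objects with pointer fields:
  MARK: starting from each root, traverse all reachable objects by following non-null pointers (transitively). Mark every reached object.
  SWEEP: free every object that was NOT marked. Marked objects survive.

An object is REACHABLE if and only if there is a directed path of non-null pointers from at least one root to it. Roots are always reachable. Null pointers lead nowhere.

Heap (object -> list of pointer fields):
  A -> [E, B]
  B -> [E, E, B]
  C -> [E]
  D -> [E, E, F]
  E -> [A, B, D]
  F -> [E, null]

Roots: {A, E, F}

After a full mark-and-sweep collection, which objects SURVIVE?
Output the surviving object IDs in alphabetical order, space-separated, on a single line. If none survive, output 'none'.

Answer: A B D E F

Derivation:
Roots: A E F
Mark A: refs=E B, marked=A
Mark E: refs=A B D, marked=A E
Mark F: refs=E null, marked=A E F
Mark B: refs=E E B, marked=A B E F
Mark D: refs=E E F, marked=A B D E F
Unmarked (collected): C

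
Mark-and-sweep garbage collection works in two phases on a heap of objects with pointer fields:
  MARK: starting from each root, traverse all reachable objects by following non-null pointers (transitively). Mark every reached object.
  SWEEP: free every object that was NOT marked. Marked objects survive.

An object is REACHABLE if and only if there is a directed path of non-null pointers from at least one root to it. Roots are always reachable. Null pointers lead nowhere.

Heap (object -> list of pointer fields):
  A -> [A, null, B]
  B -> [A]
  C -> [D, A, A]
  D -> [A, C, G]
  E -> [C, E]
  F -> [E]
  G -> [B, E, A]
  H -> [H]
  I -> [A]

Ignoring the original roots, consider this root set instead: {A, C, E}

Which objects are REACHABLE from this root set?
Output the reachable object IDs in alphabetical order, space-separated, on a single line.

Roots: A C E
Mark A: refs=A null B, marked=A
Mark C: refs=D A A, marked=A C
Mark E: refs=C E, marked=A C E
Mark B: refs=A, marked=A B C E
Mark D: refs=A C G, marked=A B C D E
Mark G: refs=B E A, marked=A B C D E G
Unmarked (collected): F H I

Answer: A B C D E G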